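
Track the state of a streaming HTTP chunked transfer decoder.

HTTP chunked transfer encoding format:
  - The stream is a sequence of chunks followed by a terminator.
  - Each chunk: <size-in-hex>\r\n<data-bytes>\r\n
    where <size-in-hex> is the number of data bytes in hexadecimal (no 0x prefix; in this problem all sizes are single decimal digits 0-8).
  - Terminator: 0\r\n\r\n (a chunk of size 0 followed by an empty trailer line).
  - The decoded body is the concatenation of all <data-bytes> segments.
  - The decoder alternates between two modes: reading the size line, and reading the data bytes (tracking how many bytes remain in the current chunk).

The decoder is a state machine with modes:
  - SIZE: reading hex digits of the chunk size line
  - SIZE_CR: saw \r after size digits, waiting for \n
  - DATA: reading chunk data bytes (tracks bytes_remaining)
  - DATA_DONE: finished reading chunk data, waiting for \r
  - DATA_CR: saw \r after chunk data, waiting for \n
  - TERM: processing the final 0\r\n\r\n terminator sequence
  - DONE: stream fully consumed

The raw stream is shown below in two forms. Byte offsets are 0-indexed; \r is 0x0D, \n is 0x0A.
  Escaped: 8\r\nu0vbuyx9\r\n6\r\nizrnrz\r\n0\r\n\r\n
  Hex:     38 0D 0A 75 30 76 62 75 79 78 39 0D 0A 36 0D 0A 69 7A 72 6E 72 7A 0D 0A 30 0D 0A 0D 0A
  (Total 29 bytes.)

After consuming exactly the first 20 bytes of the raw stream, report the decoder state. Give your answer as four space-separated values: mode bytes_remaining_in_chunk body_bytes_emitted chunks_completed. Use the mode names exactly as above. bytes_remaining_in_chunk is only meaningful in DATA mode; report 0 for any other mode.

Answer: DATA 2 12 1

Derivation:
Byte 0 = '8': mode=SIZE remaining=0 emitted=0 chunks_done=0
Byte 1 = 0x0D: mode=SIZE_CR remaining=0 emitted=0 chunks_done=0
Byte 2 = 0x0A: mode=DATA remaining=8 emitted=0 chunks_done=0
Byte 3 = 'u': mode=DATA remaining=7 emitted=1 chunks_done=0
Byte 4 = '0': mode=DATA remaining=6 emitted=2 chunks_done=0
Byte 5 = 'v': mode=DATA remaining=5 emitted=3 chunks_done=0
Byte 6 = 'b': mode=DATA remaining=4 emitted=4 chunks_done=0
Byte 7 = 'u': mode=DATA remaining=3 emitted=5 chunks_done=0
Byte 8 = 'y': mode=DATA remaining=2 emitted=6 chunks_done=0
Byte 9 = 'x': mode=DATA remaining=1 emitted=7 chunks_done=0
Byte 10 = '9': mode=DATA_DONE remaining=0 emitted=8 chunks_done=0
Byte 11 = 0x0D: mode=DATA_CR remaining=0 emitted=8 chunks_done=0
Byte 12 = 0x0A: mode=SIZE remaining=0 emitted=8 chunks_done=1
Byte 13 = '6': mode=SIZE remaining=0 emitted=8 chunks_done=1
Byte 14 = 0x0D: mode=SIZE_CR remaining=0 emitted=8 chunks_done=1
Byte 15 = 0x0A: mode=DATA remaining=6 emitted=8 chunks_done=1
Byte 16 = 'i': mode=DATA remaining=5 emitted=9 chunks_done=1
Byte 17 = 'z': mode=DATA remaining=4 emitted=10 chunks_done=1
Byte 18 = 'r': mode=DATA remaining=3 emitted=11 chunks_done=1
Byte 19 = 'n': mode=DATA remaining=2 emitted=12 chunks_done=1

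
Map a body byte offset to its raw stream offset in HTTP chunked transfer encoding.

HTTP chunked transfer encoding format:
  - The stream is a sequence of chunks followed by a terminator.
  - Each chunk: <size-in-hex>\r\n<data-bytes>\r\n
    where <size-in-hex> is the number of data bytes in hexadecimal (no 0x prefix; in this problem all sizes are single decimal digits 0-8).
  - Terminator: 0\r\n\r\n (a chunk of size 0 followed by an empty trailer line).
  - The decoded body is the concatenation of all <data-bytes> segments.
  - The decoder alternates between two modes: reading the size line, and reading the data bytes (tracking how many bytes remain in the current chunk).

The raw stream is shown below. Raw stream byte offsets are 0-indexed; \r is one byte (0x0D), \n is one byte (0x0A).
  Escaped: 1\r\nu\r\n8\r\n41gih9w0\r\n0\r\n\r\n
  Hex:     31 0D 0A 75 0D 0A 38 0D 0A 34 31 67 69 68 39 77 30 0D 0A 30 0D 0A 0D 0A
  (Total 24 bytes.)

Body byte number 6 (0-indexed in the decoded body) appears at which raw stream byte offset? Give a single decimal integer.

Chunk 1: stream[0..1]='1' size=0x1=1, data at stream[3..4]='u' -> body[0..1], body so far='u'
Chunk 2: stream[6..7]='8' size=0x8=8, data at stream[9..17]='41gih9w0' -> body[1..9], body so far='u41gih9w0'
Chunk 3: stream[19..20]='0' size=0 (terminator). Final body='u41gih9w0' (9 bytes)
Body byte 6 at stream offset 14

Answer: 14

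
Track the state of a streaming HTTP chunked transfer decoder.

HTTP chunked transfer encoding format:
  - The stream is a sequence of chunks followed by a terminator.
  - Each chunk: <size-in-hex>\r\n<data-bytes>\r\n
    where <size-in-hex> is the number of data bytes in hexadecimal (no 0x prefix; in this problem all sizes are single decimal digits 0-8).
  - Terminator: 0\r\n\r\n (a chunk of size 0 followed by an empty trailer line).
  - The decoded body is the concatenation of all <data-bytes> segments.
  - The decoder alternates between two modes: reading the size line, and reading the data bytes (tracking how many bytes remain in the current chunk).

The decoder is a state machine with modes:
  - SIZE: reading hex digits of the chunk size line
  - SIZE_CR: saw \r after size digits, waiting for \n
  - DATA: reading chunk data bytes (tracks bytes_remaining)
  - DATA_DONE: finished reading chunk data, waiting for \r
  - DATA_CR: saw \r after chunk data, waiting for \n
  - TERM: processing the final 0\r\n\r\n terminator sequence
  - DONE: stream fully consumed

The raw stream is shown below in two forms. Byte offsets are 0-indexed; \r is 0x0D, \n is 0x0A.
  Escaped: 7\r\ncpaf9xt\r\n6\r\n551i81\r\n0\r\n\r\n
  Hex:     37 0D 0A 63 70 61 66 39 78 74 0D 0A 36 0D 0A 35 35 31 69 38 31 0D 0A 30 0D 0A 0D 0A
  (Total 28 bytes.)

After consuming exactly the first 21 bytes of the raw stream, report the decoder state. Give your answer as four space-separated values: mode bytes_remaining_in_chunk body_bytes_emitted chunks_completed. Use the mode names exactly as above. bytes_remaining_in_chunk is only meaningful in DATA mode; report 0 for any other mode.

Byte 0 = '7': mode=SIZE remaining=0 emitted=0 chunks_done=0
Byte 1 = 0x0D: mode=SIZE_CR remaining=0 emitted=0 chunks_done=0
Byte 2 = 0x0A: mode=DATA remaining=7 emitted=0 chunks_done=0
Byte 3 = 'c': mode=DATA remaining=6 emitted=1 chunks_done=0
Byte 4 = 'p': mode=DATA remaining=5 emitted=2 chunks_done=0
Byte 5 = 'a': mode=DATA remaining=4 emitted=3 chunks_done=0
Byte 6 = 'f': mode=DATA remaining=3 emitted=4 chunks_done=0
Byte 7 = '9': mode=DATA remaining=2 emitted=5 chunks_done=0
Byte 8 = 'x': mode=DATA remaining=1 emitted=6 chunks_done=0
Byte 9 = 't': mode=DATA_DONE remaining=0 emitted=7 chunks_done=0
Byte 10 = 0x0D: mode=DATA_CR remaining=0 emitted=7 chunks_done=0
Byte 11 = 0x0A: mode=SIZE remaining=0 emitted=7 chunks_done=1
Byte 12 = '6': mode=SIZE remaining=0 emitted=7 chunks_done=1
Byte 13 = 0x0D: mode=SIZE_CR remaining=0 emitted=7 chunks_done=1
Byte 14 = 0x0A: mode=DATA remaining=6 emitted=7 chunks_done=1
Byte 15 = '5': mode=DATA remaining=5 emitted=8 chunks_done=1
Byte 16 = '5': mode=DATA remaining=4 emitted=9 chunks_done=1
Byte 17 = '1': mode=DATA remaining=3 emitted=10 chunks_done=1
Byte 18 = 'i': mode=DATA remaining=2 emitted=11 chunks_done=1
Byte 19 = '8': mode=DATA remaining=1 emitted=12 chunks_done=1
Byte 20 = '1': mode=DATA_DONE remaining=0 emitted=13 chunks_done=1

Answer: DATA_DONE 0 13 1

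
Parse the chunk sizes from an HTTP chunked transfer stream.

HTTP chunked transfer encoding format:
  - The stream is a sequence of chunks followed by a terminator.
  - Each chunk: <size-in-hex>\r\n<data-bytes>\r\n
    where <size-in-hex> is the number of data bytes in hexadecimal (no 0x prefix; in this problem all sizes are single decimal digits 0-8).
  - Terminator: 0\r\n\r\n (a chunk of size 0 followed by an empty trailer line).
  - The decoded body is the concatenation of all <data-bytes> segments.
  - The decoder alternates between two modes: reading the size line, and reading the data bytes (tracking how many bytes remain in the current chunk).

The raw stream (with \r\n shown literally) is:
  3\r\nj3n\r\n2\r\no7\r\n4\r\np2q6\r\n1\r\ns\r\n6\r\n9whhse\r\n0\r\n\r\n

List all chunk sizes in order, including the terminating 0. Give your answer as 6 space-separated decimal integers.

Answer: 3 2 4 1 6 0

Derivation:
Chunk 1: stream[0..1]='3' size=0x3=3, data at stream[3..6]='j3n' -> body[0..3], body so far='j3n'
Chunk 2: stream[8..9]='2' size=0x2=2, data at stream[11..13]='o7' -> body[3..5], body so far='j3no7'
Chunk 3: stream[15..16]='4' size=0x4=4, data at stream[18..22]='p2q6' -> body[5..9], body so far='j3no7p2q6'
Chunk 4: stream[24..25]='1' size=0x1=1, data at stream[27..28]='s' -> body[9..10], body so far='j3no7p2q6s'
Chunk 5: stream[30..31]='6' size=0x6=6, data at stream[33..39]='9whhse' -> body[10..16], body so far='j3no7p2q6s9whhse'
Chunk 6: stream[41..42]='0' size=0 (terminator). Final body='j3no7p2q6s9whhse' (16 bytes)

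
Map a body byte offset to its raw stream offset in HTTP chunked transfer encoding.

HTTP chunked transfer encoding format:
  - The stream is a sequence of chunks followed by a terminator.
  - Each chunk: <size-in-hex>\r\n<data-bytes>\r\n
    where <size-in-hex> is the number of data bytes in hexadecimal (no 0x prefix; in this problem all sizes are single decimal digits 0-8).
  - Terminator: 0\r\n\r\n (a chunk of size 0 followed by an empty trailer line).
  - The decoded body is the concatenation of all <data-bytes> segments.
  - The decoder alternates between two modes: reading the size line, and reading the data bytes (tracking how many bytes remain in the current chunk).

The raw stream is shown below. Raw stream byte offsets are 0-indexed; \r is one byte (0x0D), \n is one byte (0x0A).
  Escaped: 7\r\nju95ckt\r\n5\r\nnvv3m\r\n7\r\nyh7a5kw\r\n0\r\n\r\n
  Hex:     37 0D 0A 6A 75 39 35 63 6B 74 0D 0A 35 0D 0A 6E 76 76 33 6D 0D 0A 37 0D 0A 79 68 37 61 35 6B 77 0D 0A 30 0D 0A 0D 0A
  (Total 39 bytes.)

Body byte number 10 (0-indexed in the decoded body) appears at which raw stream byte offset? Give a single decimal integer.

Chunk 1: stream[0..1]='7' size=0x7=7, data at stream[3..10]='ju95ckt' -> body[0..7], body so far='ju95ckt'
Chunk 2: stream[12..13]='5' size=0x5=5, data at stream[15..20]='nvv3m' -> body[7..12], body so far='ju95cktnvv3m'
Chunk 3: stream[22..23]='7' size=0x7=7, data at stream[25..32]='yh7a5kw' -> body[12..19], body so far='ju95cktnvv3myh7a5kw'
Chunk 4: stream[34..35]='0' size=0 (terminator). Final body='ju95cktnvv3myh7a5kw' (19 bytes)
Body byte 10 at stream offset 18

Answer: 18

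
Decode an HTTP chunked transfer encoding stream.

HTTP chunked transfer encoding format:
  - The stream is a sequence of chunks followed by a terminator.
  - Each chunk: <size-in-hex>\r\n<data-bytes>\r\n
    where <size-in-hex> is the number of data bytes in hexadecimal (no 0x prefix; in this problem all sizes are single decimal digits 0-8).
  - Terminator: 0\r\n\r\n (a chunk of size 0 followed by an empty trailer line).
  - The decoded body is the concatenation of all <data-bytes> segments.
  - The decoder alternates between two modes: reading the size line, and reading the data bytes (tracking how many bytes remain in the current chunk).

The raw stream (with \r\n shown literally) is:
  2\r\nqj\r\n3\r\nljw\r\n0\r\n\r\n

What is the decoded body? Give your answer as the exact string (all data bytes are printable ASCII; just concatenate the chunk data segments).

Chunk 1: stream[0..1]='2' size=0x2=2, data at stream[3..5]='qj' -> body[0..2], body so far='qj'
Chunk 2: stream[7..8]='3' size=0x3=3, data at stream[10..13]='ljw' -> body[2..5], body so far='qjljw'
Chunk 3: stream[15..16]='0' size=0 (terminator). Final body='qjljw' (5 bytes)

Answer: qjljw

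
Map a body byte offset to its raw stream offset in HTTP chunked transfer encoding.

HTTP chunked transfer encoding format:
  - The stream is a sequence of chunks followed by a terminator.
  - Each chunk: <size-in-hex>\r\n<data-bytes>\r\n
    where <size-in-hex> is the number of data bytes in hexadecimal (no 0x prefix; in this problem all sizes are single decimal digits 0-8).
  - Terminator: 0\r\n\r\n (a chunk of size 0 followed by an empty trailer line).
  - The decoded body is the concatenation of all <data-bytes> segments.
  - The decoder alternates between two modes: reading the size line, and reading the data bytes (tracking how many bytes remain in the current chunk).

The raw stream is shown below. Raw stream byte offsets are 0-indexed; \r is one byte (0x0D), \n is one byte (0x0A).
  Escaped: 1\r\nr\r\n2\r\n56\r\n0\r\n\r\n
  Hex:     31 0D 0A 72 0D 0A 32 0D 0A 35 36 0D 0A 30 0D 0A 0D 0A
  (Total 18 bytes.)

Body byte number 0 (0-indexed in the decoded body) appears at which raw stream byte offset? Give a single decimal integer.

Chunk 1: stream[0..1]='1' size=0x1=1, data at stream[3..4]='r' -> body[0..1], body so far='r'
Chunk 2: stream[6..7]='2' size=0x2=2, data at stream[9..11]='56' -> body[1..3], body so far='r56'
Chunk 3: stream[13..14]='0' size=0 (terminator). Final body='r56' (3 bytes)
Body byte 0 at stream offset 3

Answer: 3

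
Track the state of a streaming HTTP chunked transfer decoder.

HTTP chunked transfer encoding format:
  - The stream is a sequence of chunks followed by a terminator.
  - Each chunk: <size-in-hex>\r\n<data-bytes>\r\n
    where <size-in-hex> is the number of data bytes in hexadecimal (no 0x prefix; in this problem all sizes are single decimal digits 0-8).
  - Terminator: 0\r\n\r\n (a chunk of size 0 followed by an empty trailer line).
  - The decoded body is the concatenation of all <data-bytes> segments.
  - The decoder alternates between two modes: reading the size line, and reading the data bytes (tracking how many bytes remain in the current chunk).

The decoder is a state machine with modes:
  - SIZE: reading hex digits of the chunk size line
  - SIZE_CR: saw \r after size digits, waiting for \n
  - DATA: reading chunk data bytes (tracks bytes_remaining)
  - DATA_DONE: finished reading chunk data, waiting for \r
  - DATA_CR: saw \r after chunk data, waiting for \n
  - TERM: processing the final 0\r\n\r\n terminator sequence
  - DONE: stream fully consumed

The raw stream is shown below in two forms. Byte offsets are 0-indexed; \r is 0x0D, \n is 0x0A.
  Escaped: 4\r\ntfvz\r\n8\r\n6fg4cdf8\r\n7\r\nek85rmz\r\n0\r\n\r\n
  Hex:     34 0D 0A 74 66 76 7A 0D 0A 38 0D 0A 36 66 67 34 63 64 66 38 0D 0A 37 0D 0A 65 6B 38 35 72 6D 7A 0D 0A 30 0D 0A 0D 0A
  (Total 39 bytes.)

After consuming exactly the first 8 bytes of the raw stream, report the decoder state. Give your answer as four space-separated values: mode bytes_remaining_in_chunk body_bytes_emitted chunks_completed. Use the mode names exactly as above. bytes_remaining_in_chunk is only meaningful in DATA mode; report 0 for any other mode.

Answer: DATA_CR 0 4 0

Derivation:
Byte 0 = '4': mode=SIZE remaining=0 emitted=0 chunks_done=0
Byte 1 = 0x0D: mode=SIZE_CR remaining=0 emitted=0 chunks_done=0
Byte 2 = 0x0A: mode=DATA remaining=4 emitted=0 chunks_done=0
Byte 3 = 't': mode=DATA remaining=3 emitted=1 chunks_done=0
Byte 4 = 'f': mode=DATA remaining=2 emitted=2 chunks_done=0
Byte 5 = 'v': mode=DATA remaining=1 emitted=3 chunks_done=0
Byte 6 = 'z': mode=DATA_DONE remaining=0 emitted=4 chunks_done=0
Byte 7 = 0x0D: mode=DATA_CR remaining=0 emitted=4 chunks_done=0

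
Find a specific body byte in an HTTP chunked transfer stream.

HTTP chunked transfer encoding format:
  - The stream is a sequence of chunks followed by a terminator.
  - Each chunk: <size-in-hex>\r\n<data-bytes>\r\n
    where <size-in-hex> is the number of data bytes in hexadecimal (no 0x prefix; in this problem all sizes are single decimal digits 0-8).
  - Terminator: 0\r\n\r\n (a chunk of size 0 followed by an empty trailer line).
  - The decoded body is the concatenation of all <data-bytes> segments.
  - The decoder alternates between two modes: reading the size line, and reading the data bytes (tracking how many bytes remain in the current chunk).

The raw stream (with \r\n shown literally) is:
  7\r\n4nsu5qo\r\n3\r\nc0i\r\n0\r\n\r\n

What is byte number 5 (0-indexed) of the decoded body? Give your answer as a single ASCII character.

Chunk 1: stream[0..1]='7' size=0x7=7, data at stream[3..10]='4nsu5qo' -> body[0..7], body so far='4nsu5qo'
Chunk 2: stream[12..13]='3' size=0x3=3, data at stream[15..18]='c0i' -> body[7..10], body so far='4nsu5qoc0i'
Chunk 3: stream[20..21]='0' size=0 (terminator). Final body='4nsu5qoc0i' (10 bytes)
Body byte 5 = 'q'

Answer: q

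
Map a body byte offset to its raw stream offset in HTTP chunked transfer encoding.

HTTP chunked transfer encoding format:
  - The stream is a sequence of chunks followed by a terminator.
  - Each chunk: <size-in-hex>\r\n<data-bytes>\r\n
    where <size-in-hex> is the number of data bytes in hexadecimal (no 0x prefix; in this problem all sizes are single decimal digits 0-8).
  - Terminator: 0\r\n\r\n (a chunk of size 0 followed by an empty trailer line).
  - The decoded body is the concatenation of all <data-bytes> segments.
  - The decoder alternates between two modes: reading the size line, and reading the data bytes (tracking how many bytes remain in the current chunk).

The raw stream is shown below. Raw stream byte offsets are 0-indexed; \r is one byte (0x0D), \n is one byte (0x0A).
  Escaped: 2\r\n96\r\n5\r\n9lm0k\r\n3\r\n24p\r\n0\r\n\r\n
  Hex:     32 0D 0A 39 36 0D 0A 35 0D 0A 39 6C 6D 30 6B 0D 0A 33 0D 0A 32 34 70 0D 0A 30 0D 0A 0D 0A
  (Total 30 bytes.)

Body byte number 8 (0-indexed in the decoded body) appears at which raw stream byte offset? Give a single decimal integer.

Chunk 1: stream[0..1]='2' size=0x2=2, data at stream[3..5]='96' -> body[0..2], body so far='96'
Chunk 2: stream[7..8]='5' size=0x5=5, data at stream[10..15]='9lm0k' -> body[2..7], body so far='969lm0k'
Chunk 3: stream[17..18]='3' size=0x3=3, data at stream[20..23]='24p' -> body[7..10], body so far='969lm0k24p'
Chunk 4: stream[25..26]='0' size=0 (terminator). Final body='969lm0k24p' (10 bytes)
Body byte 8 at stream offset 21

Answer: 21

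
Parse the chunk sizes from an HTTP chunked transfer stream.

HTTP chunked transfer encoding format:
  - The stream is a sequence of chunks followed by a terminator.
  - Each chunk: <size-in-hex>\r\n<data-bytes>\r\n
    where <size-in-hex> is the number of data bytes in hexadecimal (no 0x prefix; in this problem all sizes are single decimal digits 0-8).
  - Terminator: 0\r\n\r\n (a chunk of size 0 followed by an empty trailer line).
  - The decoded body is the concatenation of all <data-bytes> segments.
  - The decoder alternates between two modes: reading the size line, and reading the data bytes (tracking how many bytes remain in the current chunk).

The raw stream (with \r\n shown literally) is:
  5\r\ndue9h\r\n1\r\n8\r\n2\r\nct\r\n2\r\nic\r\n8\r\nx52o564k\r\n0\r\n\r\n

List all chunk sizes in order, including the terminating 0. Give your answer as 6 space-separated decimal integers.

Chunk 1: stream[0..1]='5' size=0x5=5, data at stream[3..8]='due9h' -> body[0..5], body so far='due9h'
Chunk 2: stream[10..11]='1' size=0x1=1, data at stream[13..14]='8' -> body[5..6], body so far='due9h8'
Chunk 3: stream[16..17]='2' size=0x2=2, data at stream[19..21]='ct' -> body[6..8], body so far='due9h8ct'
Chunk 4: stream[23..24]='2' size=0x2=2, data at stream[26..28]='ic' -> body[8..10], body so far='due9h8ctic'
Chunk 5: stream[30..31]='8' size=0x8=8, data at stream[33..41]='x52o564k' -> body[10..18], body so far='due9h8cticx52o564k'
Chunk 6: stream[43..44]='0' size=0 (terminator). Final body='due9h8cticx52o564k' (18 bytes)

Answer: 5 1 2 2 8 0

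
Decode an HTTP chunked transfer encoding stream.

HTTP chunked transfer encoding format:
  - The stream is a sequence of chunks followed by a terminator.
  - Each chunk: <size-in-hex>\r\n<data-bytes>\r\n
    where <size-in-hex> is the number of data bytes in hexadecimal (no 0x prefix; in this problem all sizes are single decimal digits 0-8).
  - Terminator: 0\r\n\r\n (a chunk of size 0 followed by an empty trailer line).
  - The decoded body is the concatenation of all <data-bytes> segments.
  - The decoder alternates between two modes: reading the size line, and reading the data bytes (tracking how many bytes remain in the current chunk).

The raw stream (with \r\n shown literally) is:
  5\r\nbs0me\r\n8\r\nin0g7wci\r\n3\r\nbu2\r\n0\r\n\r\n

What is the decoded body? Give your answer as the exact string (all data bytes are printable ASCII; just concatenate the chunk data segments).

Answer: bs0mein0g7wcibu2

Derivation:
Chunk 1: stream[0..1]='5' size=0x5=5, data at stream[3..8]='bs0me' -> body[0..5], body so far='bs0me'
Chunk 2: stream[10..11]='8' size=0x8=8, data at stream[13..21]='in0g7wci' -> body[5..13], body so far='bs0mein0g7wci'
Chunk 3: stream[23..24]='3' size=0x3=3, data at stream[26..29]='bu2' -> body[13..16], body so far='bs0mein0g7wcibu2'
Chunk 4: stream[31..32]='0' size=0 (terminator). Final body='bs0mein0g7wcibu2' (16 bytes)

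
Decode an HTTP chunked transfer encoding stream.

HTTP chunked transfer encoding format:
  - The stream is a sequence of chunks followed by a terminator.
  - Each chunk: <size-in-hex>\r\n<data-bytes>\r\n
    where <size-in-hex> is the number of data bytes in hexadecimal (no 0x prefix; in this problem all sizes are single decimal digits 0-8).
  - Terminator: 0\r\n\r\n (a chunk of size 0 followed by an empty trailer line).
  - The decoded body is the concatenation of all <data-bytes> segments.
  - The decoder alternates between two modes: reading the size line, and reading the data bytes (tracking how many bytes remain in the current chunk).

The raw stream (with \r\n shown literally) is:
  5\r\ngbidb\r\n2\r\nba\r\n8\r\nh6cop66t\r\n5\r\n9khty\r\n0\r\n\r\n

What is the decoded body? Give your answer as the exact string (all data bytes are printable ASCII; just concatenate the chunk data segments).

Chunk 1: stream[0..1]='5' size=0x5=5, data at stream[3..8]='gbidb' -> body[0..5], body so far='gbidb'
Chunk 2: stream[10..11]='2' size=0x2=2, data at stream[13..15]='ba' -> body[5..7], body so far='gbidbba'
Chunk 3: stream[17..18]='8' size=0x8=8, data at stream[20..28]='h6cop66t' -> body[7..15], body so far='gbidbbah6cop66t'
Chunk 4: stream[30..31]='5' size=0x5=5, data at stream[33..38]='9khty' -> body[15..20], body so far='gbidbbah6cop66t9khty'
Chunk 5: stream[40..41]='0' size=0 (terminator). Final body='gbidbbah6cop66t9khty' (20 bytes)

Answer: gbidbbah6cop66t9khty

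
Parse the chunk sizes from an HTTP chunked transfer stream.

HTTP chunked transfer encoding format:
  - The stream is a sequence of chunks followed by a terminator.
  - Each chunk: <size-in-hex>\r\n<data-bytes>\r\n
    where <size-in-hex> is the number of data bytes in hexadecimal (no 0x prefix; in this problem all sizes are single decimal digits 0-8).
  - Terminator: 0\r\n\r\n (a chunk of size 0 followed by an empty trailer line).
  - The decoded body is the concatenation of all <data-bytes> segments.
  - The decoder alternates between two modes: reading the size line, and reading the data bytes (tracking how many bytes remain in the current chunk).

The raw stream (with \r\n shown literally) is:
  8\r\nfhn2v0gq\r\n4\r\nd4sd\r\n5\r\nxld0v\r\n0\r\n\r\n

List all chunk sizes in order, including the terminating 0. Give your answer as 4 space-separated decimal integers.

Chunk 1: stream[0..1]='8' size=0x8=8, data at stream[3..11]='fhn2v0gq' -> body[0..8], body so far='fhn2v0gq'
Chunk 2: stream[13..14]='4' size=0x4=4, data at stream[16..20]='d4sd' -> body[8..12], body so far='fhn2v0gqd4sd'
Chunk 3: stream[22..23]='5' size=0x5=5, data at stream[25..30]='xld0v' -> body[12..17], body so far='fhn2v0gqd4sdxld0v'
Chunk 4: stream[32..33]='0' size=0 (terminator). Final body='fhn2v0gqd4sdxld0v' (17 bytes)

Answer: 8 4 5 0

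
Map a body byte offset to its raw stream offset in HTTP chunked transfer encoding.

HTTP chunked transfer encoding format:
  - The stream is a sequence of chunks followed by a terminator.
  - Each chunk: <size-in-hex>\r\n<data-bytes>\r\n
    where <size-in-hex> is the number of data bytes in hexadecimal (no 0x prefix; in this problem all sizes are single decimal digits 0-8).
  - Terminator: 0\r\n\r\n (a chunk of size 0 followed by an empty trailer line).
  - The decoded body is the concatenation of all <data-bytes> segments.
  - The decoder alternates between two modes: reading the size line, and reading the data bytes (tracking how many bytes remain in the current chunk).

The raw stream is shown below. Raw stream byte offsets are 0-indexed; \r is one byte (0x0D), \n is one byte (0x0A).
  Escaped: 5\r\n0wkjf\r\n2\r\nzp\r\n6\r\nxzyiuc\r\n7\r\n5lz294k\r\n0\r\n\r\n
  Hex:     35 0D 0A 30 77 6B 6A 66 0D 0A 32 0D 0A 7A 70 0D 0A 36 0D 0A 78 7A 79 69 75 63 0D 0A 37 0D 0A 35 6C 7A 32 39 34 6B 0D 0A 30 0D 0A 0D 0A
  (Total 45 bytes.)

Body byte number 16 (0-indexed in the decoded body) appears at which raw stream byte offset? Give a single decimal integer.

Answer: 34

Derivation:
Chunk 1: stream[0..1]='5' size=0x5=5, data at stream[3..8]='0wkjf' -> body[0..5], body so far='0wkjf'
Chunk 2: stream[10..11]='2' size=0x2=2, data at stream[13..15]='zp' -> body[5..7], body so far='0wkjfzp'
Chunk 3: stream[17..18]='6' size=0x6=6, data at stream[20..26]='xzyiuc' -> body[7..13], body so far='0wkjfzpxzyiuc'
Chunk 4: stream[28..29]='7' size=0x7=7, data at stream[31..38]='5lz294k' -> body[13..20], body so far='0wkjfzpxzyiuc5lz294k'
Chunk 5: stream[40..41]='0' size=0 (terminator). Final body='0wkjfzpxzyiuc5lz294k' (20 bytes)
Body byte 16 at stream offset 34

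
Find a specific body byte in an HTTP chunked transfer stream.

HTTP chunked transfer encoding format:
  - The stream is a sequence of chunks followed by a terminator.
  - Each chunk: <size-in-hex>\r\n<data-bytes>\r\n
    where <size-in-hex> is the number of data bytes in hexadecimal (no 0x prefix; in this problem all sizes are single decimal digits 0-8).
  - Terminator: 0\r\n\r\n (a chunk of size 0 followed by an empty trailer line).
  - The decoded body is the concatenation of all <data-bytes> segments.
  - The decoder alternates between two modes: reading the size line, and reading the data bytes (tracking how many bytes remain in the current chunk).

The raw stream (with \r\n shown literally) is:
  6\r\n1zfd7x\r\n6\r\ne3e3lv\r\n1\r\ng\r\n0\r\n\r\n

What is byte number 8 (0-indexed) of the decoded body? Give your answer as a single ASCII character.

Answer: e

Derivation:
Chunk 1: stream[0..1]='6' size=0x6=6, data at stream[3..9]='1zfd7x' -> body[0..6], body so far='1zfd7x'
Chunk 2: stream[11..12]='6' size=0x6=6, data at stream[14..20]='e3e3lv' -> body[6..12], body so far='1zfd7xe3e3lv'
Chunk 3: stream[22..23]='1' size=0x1=1, data at stream[25..26]='g' -> body[12..13], body so far='1zfd7xe3e3lvg'
Chunk 4: stream[28..29]='0' size=0 (terminator). Final body='1zfd7xe3e3lvg' (13 bytes)
Body byte 8 = 'e'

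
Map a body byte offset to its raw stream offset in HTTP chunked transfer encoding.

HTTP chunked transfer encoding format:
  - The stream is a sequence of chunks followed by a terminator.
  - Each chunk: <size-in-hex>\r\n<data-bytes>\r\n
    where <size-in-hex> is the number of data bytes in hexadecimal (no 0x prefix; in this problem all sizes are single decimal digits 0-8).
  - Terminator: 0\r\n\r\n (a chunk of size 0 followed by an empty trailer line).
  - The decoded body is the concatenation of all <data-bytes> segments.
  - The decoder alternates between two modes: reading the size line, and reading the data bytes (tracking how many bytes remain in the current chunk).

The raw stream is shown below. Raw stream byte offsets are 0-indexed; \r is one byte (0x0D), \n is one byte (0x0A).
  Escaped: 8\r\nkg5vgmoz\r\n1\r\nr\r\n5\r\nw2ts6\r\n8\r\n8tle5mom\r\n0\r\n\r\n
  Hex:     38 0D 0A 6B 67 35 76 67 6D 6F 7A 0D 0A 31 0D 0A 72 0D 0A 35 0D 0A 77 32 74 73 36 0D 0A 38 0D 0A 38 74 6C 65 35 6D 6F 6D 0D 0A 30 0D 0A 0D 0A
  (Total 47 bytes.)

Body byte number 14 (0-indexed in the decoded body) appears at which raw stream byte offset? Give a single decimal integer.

Answer: 32

Derivation:
Chunk 1: stream[0..1]='8' size=0x8=8, data at stream[3..11]='kg5vgmoz' -> body[0..8], body so far='kg5vgmoz'
Chunk 2: stream[13..14]='1' size=0x1=1, data at stream[16..17]='r' -> body[8..9], body so far='kg5vgmozr'
Chunk 3: stream[19..20]='5' size=0x5=5, data at stream[22..27]='w2ts6' -> body[9..14], body so far='kg5vgmozrw2ts6'
Chunk 4: stream[29..30]='8' size=0x8=8, data at stream[32..40]='8tle5mom' -> body[14..22], body so far='kg5vgmozrw2ts68tle5mom'
Chunk 5: stream[42..43]='0' size=0 (terminator). Final body='kg5vgmozrw2ts68tle5mom' (22 bytes)
Body byte 14 at stream offset 32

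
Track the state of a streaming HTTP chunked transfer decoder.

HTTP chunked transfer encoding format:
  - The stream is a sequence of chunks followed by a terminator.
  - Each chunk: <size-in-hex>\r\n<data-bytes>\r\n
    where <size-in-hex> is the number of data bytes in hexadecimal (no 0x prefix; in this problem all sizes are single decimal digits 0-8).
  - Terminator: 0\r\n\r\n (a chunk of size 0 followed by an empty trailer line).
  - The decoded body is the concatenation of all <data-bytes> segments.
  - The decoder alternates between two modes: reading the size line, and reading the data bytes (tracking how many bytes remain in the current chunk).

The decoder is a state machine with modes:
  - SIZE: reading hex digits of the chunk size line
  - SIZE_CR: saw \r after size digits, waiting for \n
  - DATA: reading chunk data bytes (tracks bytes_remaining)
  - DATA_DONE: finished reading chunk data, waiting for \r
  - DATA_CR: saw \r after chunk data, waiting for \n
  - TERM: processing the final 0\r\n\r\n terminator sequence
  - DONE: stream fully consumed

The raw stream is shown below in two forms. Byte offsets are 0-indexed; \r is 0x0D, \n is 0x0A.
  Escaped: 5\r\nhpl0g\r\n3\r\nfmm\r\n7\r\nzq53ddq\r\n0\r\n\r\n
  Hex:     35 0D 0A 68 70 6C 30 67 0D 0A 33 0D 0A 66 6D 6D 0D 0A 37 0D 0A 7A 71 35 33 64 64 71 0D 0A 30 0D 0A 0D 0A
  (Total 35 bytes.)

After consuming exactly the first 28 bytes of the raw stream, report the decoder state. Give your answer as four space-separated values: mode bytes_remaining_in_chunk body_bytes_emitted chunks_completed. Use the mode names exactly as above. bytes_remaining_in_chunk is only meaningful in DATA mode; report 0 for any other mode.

Answer: DATA_DONE 0 15 2

Derivation:
Byte 0 = '5': mode=SIZE remaining=0 emitted=0 chunks_done=0
Byte 1 = 0x0D: mode=SIZE_CR remaining=0 emitted=0 chunks_done=0
Byte 2 = 0x0A: mode=DATA remaining=5 emitted=0 chunks_done=0
Byte 3 = 'h': mode=DATA remaining=4 emitted=1 chunks_done=0
Byte 4 = 'p': mode=DATA remaining=3 emitted=2 chunks_done=0
Byte 5 = 'l': mode=DATA remaining=2 emitted=3 chunks_done=0
Byte 6 = '0': mode=DATA remaining=1 emitted=4 chunks_done=0
Byte 7 = 'g': mode=DATA_DONE remaining=0 emitted=5 chunks_done=0
Byte 8 = 0x0D: mode=DATA_CR remaining=0 emitted=5 chunks_done=0
Byte 9 = 0x0A: mode=SIZE remaining=0 emitted=5 chunks_done=1
Byte 10 = '3': mode=SIZE remaining=0 emitted=5 chunks_done=1
Byte 11 = 0x0D: mode=SIZE_CR remaining=0 emitted=5 chunks_done=1
Byte 12 = 0x0A: mode=DATA remaining=3 emitted=5 chunks_done=1
Byte 13 = 'f': mode=DATA remaining=2 emitted=6 chunks_done=1
Byte 14 = 'm': mode=DATA remaining=1 emitted=7 chunks_done=1
Byte 15 = 'm': mode=DATA_DONE remaining=0 emitted=8 chunks_done=1
Byte 16 = 0x0D: mode=DATA_CR remaining=0 emitted=8 chunks_done=1
Byte 17 = 0x0A: mode=SIZE remaining=0 emitted=8 chunks_done=2
Byte 18 = '7': mode=SIZE remaining=0 emitted=8 chunks_done=2
Byte 19 = 0x0D: mode=SIZE_CR remaining=0 emitted=8 chunks_done=2
Byte 20 = 0x0A: mode=DATA remaining=7 emitted=8 chunks_done=2
Byte 21 = 'z': mode=DATA remaining=6 emitted=9 chunks_done=2
Byte 22 = 'q': mode=DATA remaining=5 emitted=10 chunks_done=2
Byte 23 = '5': mode=DATA remaining=4 emitted=11 chunks_done=2
Byte 24 = '3': mode=DATA remaining=3 emitted=12 chunks_done=2
Byte 25 = 'd': mode=DATA remaining=2 emitted=13 chunks_done=2
Byte 26 = 'd': mode=DATA remaining=1 emitted=14 chunks_done=2
Byte 27 = 'q': mode=DATA_DONE remaining=0 emitted=15 chunks_done=2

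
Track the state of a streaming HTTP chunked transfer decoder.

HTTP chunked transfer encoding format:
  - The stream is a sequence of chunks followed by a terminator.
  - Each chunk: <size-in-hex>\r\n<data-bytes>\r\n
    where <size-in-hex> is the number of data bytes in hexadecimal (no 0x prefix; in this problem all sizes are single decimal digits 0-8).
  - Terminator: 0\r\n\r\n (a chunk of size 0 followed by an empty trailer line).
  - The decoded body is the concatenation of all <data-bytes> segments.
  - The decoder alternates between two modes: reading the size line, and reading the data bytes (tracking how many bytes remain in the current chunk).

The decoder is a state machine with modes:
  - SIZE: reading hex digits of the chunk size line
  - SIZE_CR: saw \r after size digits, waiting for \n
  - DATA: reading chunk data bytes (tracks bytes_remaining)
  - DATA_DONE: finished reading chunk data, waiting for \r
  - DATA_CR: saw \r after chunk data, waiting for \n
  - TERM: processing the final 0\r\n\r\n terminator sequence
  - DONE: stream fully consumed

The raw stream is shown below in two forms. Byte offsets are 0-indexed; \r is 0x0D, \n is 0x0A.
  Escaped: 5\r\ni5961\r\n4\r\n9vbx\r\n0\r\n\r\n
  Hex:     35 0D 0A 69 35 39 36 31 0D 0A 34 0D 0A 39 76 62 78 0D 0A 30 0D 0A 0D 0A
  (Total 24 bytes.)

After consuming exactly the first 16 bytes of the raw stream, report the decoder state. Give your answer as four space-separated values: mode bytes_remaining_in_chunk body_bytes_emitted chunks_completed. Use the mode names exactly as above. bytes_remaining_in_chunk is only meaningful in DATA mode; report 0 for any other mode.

Answer: DATA 1 8 1

Derivation:
Byte 0 = '5': mode=SIZE remaining=0 emitted=0 chunks_done=0
Byte 1 = 0x0D: mode=SIZE_CR remaining=0 emitted=0 chunks_done=0
Byte 2 = 0x0A: mode=DATA remaining=5 emitted=0 chunks_done=0
Byte 3 = 'i': mode=DATA remaining=4 emitted=1 chunks_done=0
Byte 4 = '5': mode=DATA remaining=3 emitted=2 chunks_done=0
Byte 5 = '9': mode=DATA remaining=2 emitted=3 chunks_done=0
Byte 6 = '6': mode=DATA remaining=1 emitted=4 chunks_done=0
Byte 7 = '1': mode=DATA_DONE remaining=0 emitted=5 chunks_done=0
Byte 8 = 0x0D: mode=DATA_CR remaining=0 emitted=5 chunks_done=0
Byte 9 = 0x0A: mode=SIZE remaining=0 emitted=5 chunks_done=1
Byte 10 = '4': mode=SIZE remaining=0 emitted=5 chunks_done=1
Byte 11 = 0x0D: mode=SIZE_CR remaining=0 emitted=5 chunks_done=1
Byte 12 = 0x0A: mode=DATA remaining=4 emitted=5 chunks_done=1
Byte 13 = '9': mode=DATA remaining=3 emitted=6 chunks_done=1
Byte 14 = 'v': mode=DATA remaining=2 emitted=7 chunks_done=1
Byte 15 = 'b': mode=DATA remaining=1 emitted=8 chunks_done=1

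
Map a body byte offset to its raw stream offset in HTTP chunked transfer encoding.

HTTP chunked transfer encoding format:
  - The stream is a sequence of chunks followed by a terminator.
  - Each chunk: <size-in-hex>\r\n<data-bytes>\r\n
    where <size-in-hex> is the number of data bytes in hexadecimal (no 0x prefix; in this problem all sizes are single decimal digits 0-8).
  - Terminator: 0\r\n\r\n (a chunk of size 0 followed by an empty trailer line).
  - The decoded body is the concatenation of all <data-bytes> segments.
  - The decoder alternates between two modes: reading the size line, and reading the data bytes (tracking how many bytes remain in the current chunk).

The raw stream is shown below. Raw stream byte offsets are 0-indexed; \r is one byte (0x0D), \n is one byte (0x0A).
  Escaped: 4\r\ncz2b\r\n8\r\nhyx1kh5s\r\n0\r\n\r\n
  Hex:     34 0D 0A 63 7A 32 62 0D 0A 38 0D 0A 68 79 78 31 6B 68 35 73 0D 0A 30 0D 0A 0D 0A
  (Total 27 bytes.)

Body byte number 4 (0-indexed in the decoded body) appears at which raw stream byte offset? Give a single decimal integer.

Answer: 12

Derivation:
Chunk 1: stream[0..1]='4' size=0x4=4, data at stream[3..7]='cz2b' -> body[0..4], body so far='cz2b'
Chunk 2: stream[9..10]='8' size=0x8=8, data at stream[12..20]='hyx1kh5s' -> body[4..12], body so far='cz2bhyx1kh5s'
Chunk 3: stream[22..23]='0' size=0 (terminator). Final body='cz2bhyx1kh5s' (12 bytes)
Body byte 4 at stream offset 12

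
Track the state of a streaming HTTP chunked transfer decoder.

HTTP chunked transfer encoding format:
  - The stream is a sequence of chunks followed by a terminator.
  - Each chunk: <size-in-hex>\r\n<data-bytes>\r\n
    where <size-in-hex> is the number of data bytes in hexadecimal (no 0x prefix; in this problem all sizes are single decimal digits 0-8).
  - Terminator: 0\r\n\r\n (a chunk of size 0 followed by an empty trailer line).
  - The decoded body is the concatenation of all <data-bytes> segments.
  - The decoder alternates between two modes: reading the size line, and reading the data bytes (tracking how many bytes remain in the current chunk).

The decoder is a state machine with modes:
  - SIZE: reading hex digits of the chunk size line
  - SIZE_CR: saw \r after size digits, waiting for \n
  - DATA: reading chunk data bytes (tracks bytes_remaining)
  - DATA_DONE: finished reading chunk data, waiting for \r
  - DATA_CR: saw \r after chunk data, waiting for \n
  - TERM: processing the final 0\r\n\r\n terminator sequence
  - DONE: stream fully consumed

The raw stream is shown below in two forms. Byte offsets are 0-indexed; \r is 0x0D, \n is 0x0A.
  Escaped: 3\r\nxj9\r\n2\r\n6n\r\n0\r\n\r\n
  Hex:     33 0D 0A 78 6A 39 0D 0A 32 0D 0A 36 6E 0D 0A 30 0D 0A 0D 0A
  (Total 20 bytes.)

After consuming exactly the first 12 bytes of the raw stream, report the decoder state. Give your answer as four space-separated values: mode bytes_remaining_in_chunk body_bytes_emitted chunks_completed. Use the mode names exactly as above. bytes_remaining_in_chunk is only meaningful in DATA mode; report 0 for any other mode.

Byte 0 = '3': mode=SIZE remaining=0 emitted=0 chunks_done=0
Byte 1 = 0x0D: mode=SIZE_CR remaining=0 emitted=0 chunks_done=0
Byte 2 = 0x0A: mode=DATA remaining=3 emitted=0 chunks_done=0
Byte 3 = 'x': mode=DATA remaining=2 emitted=1 chunks_done=0
Byte 4 = 'j': mode=DATA remaining=1 emitted=2 chunks_done=0
Byte 5 = '9': mode=DATA_DONE remaining=0 emitted=3 chunks_done=0
Byte 6 = 0x0D: mode=DATA_CR remaining=0 emitted=3 chunks_done=0
Byte 7 = 0x0A: mode=SIZE remaining=0 emitted=3 chunks_done=1
Byte 8 = '2': mode=SIZE remaining=0 emitted=3 chunks_done=1
Byte 9 = 0x0D: mode=SIZE_CR remaining=0 emitted=3 chunks_done=1
Byte 10 = 0x0A: mode=DATA remaining=2 emitted=3 chunks_done=1
Byte 11 = '6': mode=DATA remaining=1 emitted=4 chunks_done=1

Answer: DATA 1 4 1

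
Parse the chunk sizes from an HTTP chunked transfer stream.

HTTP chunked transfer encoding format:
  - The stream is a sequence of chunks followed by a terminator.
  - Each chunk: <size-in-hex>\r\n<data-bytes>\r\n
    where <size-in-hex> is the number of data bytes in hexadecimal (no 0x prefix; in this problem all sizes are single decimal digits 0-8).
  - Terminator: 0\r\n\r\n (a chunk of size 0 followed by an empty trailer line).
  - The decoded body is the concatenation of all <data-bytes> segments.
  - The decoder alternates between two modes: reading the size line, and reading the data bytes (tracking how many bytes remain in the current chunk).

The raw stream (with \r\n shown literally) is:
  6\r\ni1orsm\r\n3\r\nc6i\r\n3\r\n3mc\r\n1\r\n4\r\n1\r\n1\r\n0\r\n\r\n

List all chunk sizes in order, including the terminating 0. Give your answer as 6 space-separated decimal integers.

Answer: 6 3 3 1 1 0

Derivation:
Chunk 1: stream[0..1]='6' size=0x6=6, data at stream[3..9]='i1orsm' -> body[0..6], body so far='i1orsm'
Chunk 2: stream[11..12]='3' size=0x3=3, data at stream[14..17]='c6i' -> body[6..9], body so far='i1orsmc6i'
Chunk 3: stream[19..20]='3' size=0x3=3, data at stream[22..25]='3mc' -> body[9..12], body so far='i1orsmc6i3mc'
Chunk 4: stream[27..28]='1' size=0x1=1, data at stream[30..31]='4' -> body[12..13], body so far='i1orsmc6i3mc4'
Chunk 5: stream[33..34]='1' size=0x1=1, data at stream[36..37]='1' -> body[13..14], body so far='i1orsmc6i3mc41'
Chunk 6: stream[39..40]='0' size=0 (terminator). Final body='i1orsmc6i3mc41' (14 bytes)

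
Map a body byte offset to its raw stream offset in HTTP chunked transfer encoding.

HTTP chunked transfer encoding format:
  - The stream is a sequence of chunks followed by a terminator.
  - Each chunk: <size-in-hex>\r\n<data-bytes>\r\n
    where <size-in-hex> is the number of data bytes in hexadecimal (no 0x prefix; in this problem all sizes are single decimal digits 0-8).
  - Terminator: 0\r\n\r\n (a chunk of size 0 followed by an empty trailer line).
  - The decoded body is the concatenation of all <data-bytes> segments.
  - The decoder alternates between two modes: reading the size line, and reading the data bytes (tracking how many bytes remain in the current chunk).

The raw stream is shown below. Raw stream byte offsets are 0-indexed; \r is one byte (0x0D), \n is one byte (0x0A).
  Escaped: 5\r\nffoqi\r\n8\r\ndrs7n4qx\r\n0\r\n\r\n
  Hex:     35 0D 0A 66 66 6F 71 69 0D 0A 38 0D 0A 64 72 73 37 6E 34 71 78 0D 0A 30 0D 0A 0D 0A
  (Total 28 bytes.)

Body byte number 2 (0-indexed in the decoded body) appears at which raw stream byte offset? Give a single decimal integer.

Answer: 5

Derivation:
Chunk 1: stream[0..1]='5' size=0x5=5, data at stream[3..8]='ffoqi' -> body[0..5], body so far='ffoqi'
Chunk 2: stream[10..11]='8' size=0x8=8, data at stream[13..21]='drs7n4qx' -> body[5..13], body so far='ffoqidrs7n4qx'
Chunk 3: stream[23..24]='0' size=0 (terminator). Final body='ffoqidrs7n4qx' (13 bytes)
Body byte 2 at stream offset 5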